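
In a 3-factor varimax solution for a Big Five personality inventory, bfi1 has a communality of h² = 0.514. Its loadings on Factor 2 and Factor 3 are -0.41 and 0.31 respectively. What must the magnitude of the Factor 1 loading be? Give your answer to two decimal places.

0.50

Under orthogonal rotation h² = Σλ², so λ_Factor 1² = h² − (0.2642) = 0.514 − 0.2642 = 0.2498.
|λ| = √0.2498 = 0.4998.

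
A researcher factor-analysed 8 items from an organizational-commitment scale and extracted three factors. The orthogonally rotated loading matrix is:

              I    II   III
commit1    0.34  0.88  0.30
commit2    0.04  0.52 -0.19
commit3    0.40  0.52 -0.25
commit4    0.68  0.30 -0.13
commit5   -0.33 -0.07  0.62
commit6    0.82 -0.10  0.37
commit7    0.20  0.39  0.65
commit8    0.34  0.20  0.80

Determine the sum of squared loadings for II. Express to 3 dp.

1.612

SS loadings for II = 0.88² + 0.52² + 0.52² + 0.30² + (-0.07)² + (-0.10)² + 0.39² + 0.20² = 0.7744 + 0.2704 + 0.2704 + 0.0900 + 0.0049 + 0.0100 + 0.1521 + 0.0400 = 1.6122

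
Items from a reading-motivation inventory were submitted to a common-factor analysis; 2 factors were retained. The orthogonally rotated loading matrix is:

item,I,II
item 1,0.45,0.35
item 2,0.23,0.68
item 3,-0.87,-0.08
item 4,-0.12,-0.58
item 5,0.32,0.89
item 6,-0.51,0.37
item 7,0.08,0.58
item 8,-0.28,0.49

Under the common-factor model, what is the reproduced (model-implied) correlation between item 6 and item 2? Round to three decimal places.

r̂ = Σ λ_i·λ_j across factors = (-0.51)(0.23) + (0.37)(0.68)
  = -0.1173 +0.2516 = 0.1343

0.134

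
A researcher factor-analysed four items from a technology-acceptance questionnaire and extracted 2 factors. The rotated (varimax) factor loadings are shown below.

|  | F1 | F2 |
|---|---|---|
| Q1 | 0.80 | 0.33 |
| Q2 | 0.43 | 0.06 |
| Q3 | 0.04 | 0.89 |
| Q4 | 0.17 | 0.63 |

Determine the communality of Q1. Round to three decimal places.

h² = 0.80² + 0.33² = 0.6400 + 0.1089 = 0.7489

0.749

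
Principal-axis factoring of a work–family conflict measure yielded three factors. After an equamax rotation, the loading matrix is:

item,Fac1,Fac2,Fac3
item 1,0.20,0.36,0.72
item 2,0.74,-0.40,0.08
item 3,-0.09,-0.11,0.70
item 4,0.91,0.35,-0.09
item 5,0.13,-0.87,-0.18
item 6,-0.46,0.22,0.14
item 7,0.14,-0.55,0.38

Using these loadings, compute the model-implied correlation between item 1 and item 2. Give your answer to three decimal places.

0.062

r̂ = Σ λ_i·λ_j across factors = (0.20)(0.74) + (0.36)(-0.40) + (0.72)(0.08)
  = +0.1480 -0.1440 +0.0576 = 0.0616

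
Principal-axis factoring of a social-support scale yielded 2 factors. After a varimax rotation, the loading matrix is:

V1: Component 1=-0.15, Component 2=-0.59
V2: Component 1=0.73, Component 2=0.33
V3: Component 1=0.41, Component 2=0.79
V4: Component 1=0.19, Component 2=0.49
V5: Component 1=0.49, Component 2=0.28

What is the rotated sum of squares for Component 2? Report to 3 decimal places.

SS loadings for Component 2 = (-0.59)² + 0.33² + 0.79² + 0.49² + 0.28² = 0.3481 + 0.1089 + 0.6241 + 0.2401 + 0.0784 = 1.3996

1.400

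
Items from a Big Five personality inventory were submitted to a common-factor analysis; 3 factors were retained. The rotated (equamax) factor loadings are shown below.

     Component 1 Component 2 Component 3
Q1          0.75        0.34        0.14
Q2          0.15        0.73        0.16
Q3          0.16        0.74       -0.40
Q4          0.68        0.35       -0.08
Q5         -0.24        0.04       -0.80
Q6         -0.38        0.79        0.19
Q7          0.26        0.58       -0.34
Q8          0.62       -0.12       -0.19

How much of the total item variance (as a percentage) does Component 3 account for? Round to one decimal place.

13.0%

SS loadings for Component 3 = 0.14² + 0.16² + (-0.40)² + (-0.08)² + (-0.80)² + 0.19² + (-0.34)² + (-0.19)² = 1.0394
With 8 standardized items, total variance = 8. Proportion = 1.0394/8 = 0.1299 → 12.99%.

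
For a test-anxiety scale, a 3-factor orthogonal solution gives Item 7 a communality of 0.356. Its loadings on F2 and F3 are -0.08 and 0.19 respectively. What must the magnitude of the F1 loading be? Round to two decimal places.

Under orthogonal rotation h² = Σλ², so λ_F1² = h² − (0.0425) = 0.356 − 0.0425 = 0.3135.
|λ| = √0.3135 = 0.5599.

0.56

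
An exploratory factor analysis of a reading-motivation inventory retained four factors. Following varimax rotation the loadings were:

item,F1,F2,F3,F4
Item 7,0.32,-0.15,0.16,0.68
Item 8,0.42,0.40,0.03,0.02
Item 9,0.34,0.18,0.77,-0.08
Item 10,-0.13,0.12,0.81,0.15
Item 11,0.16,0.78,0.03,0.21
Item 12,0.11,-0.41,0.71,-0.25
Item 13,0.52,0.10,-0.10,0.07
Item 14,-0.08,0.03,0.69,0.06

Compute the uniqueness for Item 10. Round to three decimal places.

h² = (-0.13)² + 0.12² + 0.81² + 0.15² = 0.0169 + 0.0144 + 0.6561 + 0.0225 = 0.7099
Uniqueness u² = 1 − h² = 1 − 0.7099 = 0.2901

0.290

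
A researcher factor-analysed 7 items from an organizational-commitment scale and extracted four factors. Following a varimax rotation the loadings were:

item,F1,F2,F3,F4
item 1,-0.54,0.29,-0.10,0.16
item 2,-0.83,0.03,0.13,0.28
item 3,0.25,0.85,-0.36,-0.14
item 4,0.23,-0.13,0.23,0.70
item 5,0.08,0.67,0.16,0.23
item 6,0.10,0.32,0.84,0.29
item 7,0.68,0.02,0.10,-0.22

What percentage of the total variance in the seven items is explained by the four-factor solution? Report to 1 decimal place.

67.1%

SS loadings by factor: 1.5747, 1.3761, 0.9506, 0.7990; total = 4.7004.
Total variance with 7 standardized items is 7, so the solution explains 4.7004/7 = 0.6715 = 67.15%.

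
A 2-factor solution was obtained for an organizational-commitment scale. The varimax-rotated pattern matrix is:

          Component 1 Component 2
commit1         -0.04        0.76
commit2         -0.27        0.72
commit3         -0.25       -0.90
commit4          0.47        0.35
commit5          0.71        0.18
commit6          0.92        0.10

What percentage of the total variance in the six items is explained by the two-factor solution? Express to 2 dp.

62.99%

SS loadings by factor: 1.7084, 2.0709; total = 3.7793.
Total variance with 6 standardized items is 6, so the solution explains 3.7793/6 = 0.6299 = 62.99%.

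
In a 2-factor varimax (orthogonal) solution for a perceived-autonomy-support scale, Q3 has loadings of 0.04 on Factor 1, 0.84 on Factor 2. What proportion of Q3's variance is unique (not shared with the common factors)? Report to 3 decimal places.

h² = 0.04² + 0.84² = 0.0016 + 0.7056 = 0.7072
Uniqueness u² = 1 − h² = 1 − 0.7072 = 0.2928

0.293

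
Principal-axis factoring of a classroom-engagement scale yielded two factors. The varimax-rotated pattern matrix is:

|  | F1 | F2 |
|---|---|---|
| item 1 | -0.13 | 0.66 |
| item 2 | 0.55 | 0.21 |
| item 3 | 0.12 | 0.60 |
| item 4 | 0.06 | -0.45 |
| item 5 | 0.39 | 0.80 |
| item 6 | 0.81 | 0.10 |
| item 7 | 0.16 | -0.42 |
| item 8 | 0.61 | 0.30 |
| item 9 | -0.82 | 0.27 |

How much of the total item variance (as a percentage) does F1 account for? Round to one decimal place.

SS loadings for F1 = (-0.13)² + 0.55² + 0.12² + 0.06² + 0.39² + 0.81² + 0.16² + 0.61² + (-0.82)² = 2.2157
With 9 standardized items, total variance = 9. Proportion = 2.2157/9 = 0.2462 → 24.62%.

24.6%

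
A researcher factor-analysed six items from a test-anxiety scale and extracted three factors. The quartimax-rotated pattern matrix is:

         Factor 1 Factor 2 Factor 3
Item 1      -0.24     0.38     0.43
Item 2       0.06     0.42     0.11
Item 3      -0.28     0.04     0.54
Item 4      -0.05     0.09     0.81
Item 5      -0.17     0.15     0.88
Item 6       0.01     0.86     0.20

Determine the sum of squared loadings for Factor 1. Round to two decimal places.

0.17

SS loadings for Factor 1 = (-0.24)² + 0.06² + (-0.28)² + (-0.05)² + (-0.17)² + 0.01² = 0.0576 + 0.0036 + 0.0784 + 0.0025 + 0.0289 + 0.0001 = 0.1711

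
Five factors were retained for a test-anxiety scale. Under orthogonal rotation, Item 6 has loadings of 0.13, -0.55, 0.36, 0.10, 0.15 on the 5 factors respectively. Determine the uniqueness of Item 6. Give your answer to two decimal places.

0.52

h² = 0.13² + (-0.55)² + 0.36² + 0.10² + 0.15² = 0.0169 + 0.3025 + 0.1296 + 0.0100 + 0.0225 = 0.4815
Uniqueness u² = 1 − h² = 1 − 0.4815 = 0.5185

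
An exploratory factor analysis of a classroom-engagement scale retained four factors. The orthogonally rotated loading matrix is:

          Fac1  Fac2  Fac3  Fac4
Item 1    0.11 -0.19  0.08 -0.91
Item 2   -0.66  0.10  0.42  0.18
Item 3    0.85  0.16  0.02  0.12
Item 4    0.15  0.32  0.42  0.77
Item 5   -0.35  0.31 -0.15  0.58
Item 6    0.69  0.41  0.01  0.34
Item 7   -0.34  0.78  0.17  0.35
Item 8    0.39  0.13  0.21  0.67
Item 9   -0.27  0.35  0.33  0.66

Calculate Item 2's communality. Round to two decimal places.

0.65

h² = (-0.66)² + 0.10² + 0.42² + 0.18² = 0.4356 + 0.0100 + 0.1764 + 0.0324 = 0.6544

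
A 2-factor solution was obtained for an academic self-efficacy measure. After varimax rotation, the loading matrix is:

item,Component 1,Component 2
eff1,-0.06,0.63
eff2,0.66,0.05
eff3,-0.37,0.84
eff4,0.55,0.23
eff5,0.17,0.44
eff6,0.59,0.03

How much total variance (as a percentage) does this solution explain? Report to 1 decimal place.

Communalities: 0.4005, 0.4381, 0.8425, 0.3554, 0.2225, 0.3490; Σh² = 2.6080.
Total variance with 6 standardized items is 6, so the solution explains 2.6080/6 = 0.4347 = 43.47%.

43.5%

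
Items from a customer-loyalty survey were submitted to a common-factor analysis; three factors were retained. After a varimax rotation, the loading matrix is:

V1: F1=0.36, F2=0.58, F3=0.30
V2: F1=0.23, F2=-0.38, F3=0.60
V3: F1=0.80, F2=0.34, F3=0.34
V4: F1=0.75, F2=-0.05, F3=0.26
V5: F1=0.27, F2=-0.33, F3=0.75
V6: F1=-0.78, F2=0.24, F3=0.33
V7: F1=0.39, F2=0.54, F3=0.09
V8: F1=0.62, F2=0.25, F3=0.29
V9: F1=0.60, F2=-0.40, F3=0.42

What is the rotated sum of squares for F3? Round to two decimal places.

1.57

SS loadings for F3 = 0.30² + 0.60² + 0.34² + 0.26² + 0.75² + 0.33² + 0.09² + 0.29² + 0.42² = 0.0900 + 0.3600 + 0.1156 + 0.0676 + 0.5625 + 0.1089 + 0.0081 + 0.0841 + 0.1764 = 1.5732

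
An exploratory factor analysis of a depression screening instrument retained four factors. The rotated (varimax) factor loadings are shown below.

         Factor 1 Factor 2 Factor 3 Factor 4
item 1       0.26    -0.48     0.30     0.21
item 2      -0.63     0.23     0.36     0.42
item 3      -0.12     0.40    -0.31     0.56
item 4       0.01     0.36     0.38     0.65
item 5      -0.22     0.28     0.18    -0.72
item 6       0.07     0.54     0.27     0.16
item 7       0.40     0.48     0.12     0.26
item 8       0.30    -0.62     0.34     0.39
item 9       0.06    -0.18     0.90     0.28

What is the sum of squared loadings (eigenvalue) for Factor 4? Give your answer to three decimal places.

SS loadings for Factor 4 = 0.21² + 0.42² + 0.56² + 0.65² + (-0.72)² + 0.16² + 0.26² + 0.39² + 0.28² = 0.0441 + 0.1764 + 0.3136 + 0.4225 + 0.5184 + 0.0256 + 0.0676 + 0.1521 + 0.0784 = 1.7987

1.799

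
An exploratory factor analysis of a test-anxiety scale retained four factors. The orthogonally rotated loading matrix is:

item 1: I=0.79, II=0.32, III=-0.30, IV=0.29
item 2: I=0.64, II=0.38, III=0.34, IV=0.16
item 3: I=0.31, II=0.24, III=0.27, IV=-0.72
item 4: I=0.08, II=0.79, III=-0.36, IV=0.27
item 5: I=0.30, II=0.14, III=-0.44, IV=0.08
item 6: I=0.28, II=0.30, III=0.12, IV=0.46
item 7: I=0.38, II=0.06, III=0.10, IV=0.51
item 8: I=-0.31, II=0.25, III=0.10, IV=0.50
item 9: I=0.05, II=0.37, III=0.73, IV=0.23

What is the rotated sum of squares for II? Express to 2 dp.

SS loadings for II = 0.32² + 0.38² + 0.24² + 0.79² + 0.14² + 0.30² + 0.06² + 0.25² + 0.37² = 0.1024 + 0.1444 + 0.0576 + 0.6241 + 0.0196 + 0.0900 + 0.0036 + 0.0625 + 0.1369 = 1.2411

1.24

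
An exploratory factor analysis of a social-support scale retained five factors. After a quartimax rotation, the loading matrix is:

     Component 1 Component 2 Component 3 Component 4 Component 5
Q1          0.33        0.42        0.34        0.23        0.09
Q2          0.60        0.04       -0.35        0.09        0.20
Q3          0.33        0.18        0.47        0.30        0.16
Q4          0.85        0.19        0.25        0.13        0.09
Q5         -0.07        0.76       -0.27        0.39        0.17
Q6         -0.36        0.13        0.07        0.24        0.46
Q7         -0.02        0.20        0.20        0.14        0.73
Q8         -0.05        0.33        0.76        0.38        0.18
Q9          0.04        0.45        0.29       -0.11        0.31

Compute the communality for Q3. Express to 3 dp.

h² = 0.33² + 0.18² + 0.47² + 0.30² + 0.16² = 0.1089 + 0.0324 + 0.2209 + 0.0900 + 0.0256 = 0.4778

0.478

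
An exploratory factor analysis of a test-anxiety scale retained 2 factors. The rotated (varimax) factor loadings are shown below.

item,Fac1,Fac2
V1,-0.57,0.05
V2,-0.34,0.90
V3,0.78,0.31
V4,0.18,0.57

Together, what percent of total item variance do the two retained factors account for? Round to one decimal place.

Communalities: 0.3274, 0.9256, 0.7045, 0.3573; Σh² = 2.3148.
Total variance with 4 standardized items is 4, so the solution explains 2.3148/4 = 0.5787 = 57.87%.

57.9%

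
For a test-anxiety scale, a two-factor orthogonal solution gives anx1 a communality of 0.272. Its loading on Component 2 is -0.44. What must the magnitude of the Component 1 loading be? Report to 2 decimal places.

0.28

Under orthogonal rotation h² = Σλ², so λ_Component 1² = h² − (0.1936) = 0.272 − 0.1936 = 0.0784.
|λ| = √0.0784 = 0.2800.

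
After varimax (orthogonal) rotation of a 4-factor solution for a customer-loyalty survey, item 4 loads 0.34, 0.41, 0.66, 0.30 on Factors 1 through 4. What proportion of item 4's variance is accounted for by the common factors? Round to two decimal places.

0.81

h² = 0.34² + 0.41² + 0.66² + 0.30² = 0.1156 + 0.1681 + 0.4356 + 0.0900 = 0.8093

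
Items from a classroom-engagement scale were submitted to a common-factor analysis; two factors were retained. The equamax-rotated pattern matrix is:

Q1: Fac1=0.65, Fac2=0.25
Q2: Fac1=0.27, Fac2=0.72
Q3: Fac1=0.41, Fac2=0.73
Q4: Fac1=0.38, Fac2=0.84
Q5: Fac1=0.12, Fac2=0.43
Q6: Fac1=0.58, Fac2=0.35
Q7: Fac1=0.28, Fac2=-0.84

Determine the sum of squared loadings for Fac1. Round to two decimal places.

1.24

SS loadings for Fac1 = 0.65² + 0.27² + 0.41² + 0.38² + 0.12² + 0.58² + 0.28² = 0.4225 + 0.0729 + 0.1681 + 0.1444 + 0.0144 + 0.3364 + 0.0784 = 1.2371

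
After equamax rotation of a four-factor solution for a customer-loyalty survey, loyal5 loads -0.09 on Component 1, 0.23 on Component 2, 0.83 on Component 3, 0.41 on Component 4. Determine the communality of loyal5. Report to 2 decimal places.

0.92

h² = (-0.09)² + 0.23² + 0.83² + 0.41² = 0.0081 + 0.0529 + 0.6889 + 0.1681 = 0.9180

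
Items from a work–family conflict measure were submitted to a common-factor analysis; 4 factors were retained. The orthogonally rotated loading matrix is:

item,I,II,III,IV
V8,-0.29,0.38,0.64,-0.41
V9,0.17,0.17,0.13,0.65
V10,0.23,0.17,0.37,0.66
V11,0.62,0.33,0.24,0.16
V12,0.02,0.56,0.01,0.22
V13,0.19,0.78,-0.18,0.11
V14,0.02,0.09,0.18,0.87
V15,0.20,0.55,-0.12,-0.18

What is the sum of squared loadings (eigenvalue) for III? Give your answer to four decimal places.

0.7003

SS loadings for III = 0.64² + 0.13² + 0.37² + 0.24² + 0.01² + (-0.18)² + 0.18² + (-0.12)² = 0.4096 + 0.0169 + 0.1369 + 0.0576 + 0.0001 + 0.0324 + 0.0324 + 0.0144 = 0.7003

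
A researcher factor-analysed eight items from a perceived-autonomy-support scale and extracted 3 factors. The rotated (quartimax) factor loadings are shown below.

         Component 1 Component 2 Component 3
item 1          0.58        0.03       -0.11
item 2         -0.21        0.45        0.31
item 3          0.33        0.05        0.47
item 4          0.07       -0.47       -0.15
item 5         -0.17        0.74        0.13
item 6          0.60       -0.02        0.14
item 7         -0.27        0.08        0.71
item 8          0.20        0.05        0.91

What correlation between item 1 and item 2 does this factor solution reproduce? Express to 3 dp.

-0.142

r̂ = Σ λ_i·λ_j across factors = (0.58)(-0.21) + (0.03)(0.45) + (-0.11)(0.31)
  = -0.1218 +0.0135 -0.0341 = -0.1424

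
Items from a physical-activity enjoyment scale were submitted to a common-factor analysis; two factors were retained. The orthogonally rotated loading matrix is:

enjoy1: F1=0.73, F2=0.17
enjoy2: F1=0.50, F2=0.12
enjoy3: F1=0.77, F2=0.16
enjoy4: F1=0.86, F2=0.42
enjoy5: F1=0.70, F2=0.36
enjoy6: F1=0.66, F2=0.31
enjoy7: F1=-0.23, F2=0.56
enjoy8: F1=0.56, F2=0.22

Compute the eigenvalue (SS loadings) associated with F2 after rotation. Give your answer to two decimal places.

SS loadings for F2 = 0.17² + 0.12² + 0.16² + 0.42² + 0.36² + 0.31² + 0.56² + 0.22² = 0.0289 + 0.0144 + 0.0256 + 0.1764 + 0.1296 + 0.0961 + 0.3136 + 0.0484 = 0.8330

0.83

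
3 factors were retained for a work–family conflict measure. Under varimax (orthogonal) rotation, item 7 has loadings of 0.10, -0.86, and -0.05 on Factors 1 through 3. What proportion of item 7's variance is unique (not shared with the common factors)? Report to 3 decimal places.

h² = 0.10² + (-0.86)² + (-0.05)² = 0.0100 + 0.7396 + 0.0025 = 0.7521
Uniqueness u² = 1 − h² = 1 − 0.7521 = 0.2479

0.248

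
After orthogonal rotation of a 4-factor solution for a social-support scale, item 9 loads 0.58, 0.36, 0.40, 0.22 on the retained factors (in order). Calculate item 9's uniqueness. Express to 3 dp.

0.326

h² = 0.58² + 0.36² + 0.40² + 0.22² = 0.3364 + 0.1296 + 0.1600 + 0.0484 = 0.6744
Uniqueness u² = 1 − h² = 1 − 0.6744 = 0.3256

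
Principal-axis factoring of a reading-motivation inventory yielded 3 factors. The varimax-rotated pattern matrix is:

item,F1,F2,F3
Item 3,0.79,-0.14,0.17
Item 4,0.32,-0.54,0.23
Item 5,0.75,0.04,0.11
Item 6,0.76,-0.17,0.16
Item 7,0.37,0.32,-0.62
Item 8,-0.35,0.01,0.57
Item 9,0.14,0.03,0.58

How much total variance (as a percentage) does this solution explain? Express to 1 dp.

Communalities: 0.6726, 0.4469, 0.5762, 0.6321, 0.6237, 0.4475, 0.3569; Σh² = 3.7559.
Total variance with 7 standardized items is 7, so the solution explains 3.7559/7 = 0.5366 = 53.66%.

53.7%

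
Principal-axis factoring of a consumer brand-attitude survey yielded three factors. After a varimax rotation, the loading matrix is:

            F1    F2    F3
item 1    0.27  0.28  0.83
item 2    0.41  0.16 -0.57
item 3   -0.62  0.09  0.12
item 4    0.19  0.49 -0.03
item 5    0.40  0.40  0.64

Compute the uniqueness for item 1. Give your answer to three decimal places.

0.160

h² = 0.27² + 0.28² + 0.83² = 0.0729 + 0.0784 + 0.6889 = 0.8402
Uniqueness u² = 1 − h² = 1 − 0.8402 = 0.1598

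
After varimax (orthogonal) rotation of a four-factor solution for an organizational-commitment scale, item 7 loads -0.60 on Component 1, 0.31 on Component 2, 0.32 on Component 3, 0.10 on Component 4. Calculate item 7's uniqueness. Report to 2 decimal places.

h² = (-0.60)² + 0.31² + 0.32² + 0.10² = 0.3600 + 0.0961 + 0.1024 + 0.0100 = 0.5685
Uniqueness u² = 1 − h² = 1 − 0.5685 = 0.4315

0.43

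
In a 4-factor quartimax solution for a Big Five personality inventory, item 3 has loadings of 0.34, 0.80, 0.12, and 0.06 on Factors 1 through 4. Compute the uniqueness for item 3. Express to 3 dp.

h² = 0.34² + 0.80² + 0.12² + 0.06² = 0.1156 + 0.6400 + 0.0144 + 0.0036 = 0.7736
Uniqueness u² = 1 − h² = 1 − 0.7736 = 0.2264

0.226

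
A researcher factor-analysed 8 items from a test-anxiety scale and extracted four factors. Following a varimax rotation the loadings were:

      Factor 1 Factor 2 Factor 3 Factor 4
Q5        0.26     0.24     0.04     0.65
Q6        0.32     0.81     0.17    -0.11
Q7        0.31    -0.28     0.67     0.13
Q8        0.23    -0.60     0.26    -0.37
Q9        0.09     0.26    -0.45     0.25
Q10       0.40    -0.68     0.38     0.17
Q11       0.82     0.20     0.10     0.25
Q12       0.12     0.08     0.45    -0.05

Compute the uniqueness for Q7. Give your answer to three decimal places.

0.360

h² = 0.31² + (-0.28)² + 0.67² + 0.13² = 0.0961 + 0.0784 + 0.4489 + 0.0169 = 0.6403
Uniqueness u² = 1 − h² = 1 − 0.6403 = 0.3597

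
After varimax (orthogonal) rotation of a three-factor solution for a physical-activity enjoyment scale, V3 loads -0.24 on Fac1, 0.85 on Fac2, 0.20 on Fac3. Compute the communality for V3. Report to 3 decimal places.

0.820

h² = (-0.24)² + 0.85² + 0.20² = 0.0576 + 0.7225 + 0.0400 = 0.8201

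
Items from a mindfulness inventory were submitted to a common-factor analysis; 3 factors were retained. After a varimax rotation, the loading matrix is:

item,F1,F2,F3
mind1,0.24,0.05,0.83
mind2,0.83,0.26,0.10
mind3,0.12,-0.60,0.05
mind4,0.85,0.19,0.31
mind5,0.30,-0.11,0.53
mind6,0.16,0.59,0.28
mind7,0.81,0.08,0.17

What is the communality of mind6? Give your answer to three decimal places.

h² = 0.16² + 0.59² + 0.28² = 0.0256 + 0.3481 + 0.0784 = 0.4521

0.452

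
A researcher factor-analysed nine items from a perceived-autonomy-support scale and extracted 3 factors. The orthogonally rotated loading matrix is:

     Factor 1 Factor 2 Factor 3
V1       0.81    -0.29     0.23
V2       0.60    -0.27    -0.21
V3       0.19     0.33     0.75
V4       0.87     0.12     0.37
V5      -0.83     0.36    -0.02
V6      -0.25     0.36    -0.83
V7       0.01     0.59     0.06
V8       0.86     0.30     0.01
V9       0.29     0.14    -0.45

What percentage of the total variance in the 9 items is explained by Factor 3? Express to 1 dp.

SS loadings for Factor 3 = 0.23² + (-0.21)² + 0.75² + 0.37² + (-0.02)² + (-0.83)² + 0.06² + 0.01² + (-0.45)² = 1.6919
With 9 standardized items, total variance = 9. Proportion = 1.6919/9 = 0.1880 → 18.80%.

18.8%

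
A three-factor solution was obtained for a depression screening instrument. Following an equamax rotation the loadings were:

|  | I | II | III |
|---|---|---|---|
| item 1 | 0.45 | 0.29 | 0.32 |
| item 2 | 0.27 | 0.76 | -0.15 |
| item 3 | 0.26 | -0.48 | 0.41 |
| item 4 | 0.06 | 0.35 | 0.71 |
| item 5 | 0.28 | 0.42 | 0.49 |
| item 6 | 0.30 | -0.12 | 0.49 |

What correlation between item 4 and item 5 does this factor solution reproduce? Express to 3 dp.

r̂ = Σ λ_i·λ_j across factors = (0.06)(0.28) + (0.35)(0.42) + (0.71)(0.49)
  = +0.0168 +0.1470 +0.3479 = 0.5117

0.512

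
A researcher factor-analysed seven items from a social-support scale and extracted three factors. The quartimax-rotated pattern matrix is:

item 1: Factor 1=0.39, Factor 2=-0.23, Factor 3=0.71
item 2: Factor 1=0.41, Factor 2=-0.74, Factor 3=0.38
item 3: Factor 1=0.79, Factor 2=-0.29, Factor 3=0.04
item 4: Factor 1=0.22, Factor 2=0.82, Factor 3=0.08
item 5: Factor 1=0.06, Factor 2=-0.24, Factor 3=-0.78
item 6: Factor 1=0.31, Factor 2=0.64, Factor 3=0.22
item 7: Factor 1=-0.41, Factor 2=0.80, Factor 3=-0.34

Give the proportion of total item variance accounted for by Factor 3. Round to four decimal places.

SS loadings for Factor 3 = 0.71² + 0.38² + 0.04² + 0.08² + (-0.78)² + 0.22² + (-0.34)² = 1.4289
Proportion of variance = 1.4289 / 7 = 0.2041.

0.2041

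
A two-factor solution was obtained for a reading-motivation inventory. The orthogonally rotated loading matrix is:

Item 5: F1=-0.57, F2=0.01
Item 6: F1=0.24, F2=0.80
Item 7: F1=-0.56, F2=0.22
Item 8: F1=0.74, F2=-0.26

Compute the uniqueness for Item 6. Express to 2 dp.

0.30

h² = 0.24² + 0.80² = 0.0576 + 0.6400 = 0.6976
Uniqueness u² = 1 − h² = 1 − 0.6976 = 0.3024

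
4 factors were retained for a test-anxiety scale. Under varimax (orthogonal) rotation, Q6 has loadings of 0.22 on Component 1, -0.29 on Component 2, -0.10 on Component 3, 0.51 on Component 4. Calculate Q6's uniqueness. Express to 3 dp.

h² = 0.22² + (-0.29)² + (-0.10)² + 0.51² = 0.0484 + 0.0841 + 0.0100 + 0.2601 = 0.4026
Uniqueness u² = 1 − h² = 1 − 0.4026 = 0.5974

0.597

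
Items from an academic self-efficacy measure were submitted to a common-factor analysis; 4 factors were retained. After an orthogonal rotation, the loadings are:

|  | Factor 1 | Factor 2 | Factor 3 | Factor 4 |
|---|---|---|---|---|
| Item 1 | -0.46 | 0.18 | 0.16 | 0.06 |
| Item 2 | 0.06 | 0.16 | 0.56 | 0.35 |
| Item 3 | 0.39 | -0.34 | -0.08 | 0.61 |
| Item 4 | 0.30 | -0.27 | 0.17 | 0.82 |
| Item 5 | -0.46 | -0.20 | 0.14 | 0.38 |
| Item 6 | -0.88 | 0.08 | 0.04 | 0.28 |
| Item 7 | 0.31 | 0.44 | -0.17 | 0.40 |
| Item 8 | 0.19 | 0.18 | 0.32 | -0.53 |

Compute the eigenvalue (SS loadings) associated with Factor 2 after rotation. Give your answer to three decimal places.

0.519

SS loadings for Factor 2 = 0.18² + 0.16² + (-0.34)² + (-0.27)² + (-0.20)² + 0.08² + 0.44² + 0.18² = 0.0324 + 0.0256 + 0.1156 + 0.0729 + 0.0400 + 0.0064 + 0.1936 + 0.0324 = 0.5189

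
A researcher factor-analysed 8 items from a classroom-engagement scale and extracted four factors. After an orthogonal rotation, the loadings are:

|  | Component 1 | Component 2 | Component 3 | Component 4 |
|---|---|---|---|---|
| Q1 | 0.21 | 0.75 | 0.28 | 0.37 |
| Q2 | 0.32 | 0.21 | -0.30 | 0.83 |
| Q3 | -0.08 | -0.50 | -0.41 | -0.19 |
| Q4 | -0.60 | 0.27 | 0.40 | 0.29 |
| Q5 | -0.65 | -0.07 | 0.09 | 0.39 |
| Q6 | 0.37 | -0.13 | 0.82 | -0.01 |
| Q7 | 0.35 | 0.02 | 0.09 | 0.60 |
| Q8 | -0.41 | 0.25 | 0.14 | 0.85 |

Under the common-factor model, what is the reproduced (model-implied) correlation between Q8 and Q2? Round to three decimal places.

r̂ = Σ λ_i·λ_j across factors = (-0.41)(0.32) + (0.25)(0.21) + (0.14)(-0.30) + (0.85)(0.83)
  = -0.1312 +0.0525 -0.0420 +0.7055 = 0.5848

0.585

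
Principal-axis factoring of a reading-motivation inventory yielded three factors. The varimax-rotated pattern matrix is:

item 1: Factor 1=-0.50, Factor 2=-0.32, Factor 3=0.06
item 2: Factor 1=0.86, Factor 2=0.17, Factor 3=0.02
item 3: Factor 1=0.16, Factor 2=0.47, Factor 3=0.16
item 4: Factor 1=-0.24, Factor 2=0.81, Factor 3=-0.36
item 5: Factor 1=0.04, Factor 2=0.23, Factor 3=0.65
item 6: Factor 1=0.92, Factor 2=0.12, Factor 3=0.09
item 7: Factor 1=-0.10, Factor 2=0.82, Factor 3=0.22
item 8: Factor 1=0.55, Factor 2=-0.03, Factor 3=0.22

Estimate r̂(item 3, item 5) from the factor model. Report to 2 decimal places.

0.22

r̂ = Σ λ_i·λ_j across factors = (0.16)(0.04) + (0.47)(0.23) + (0.16)(0.65)
  = +0.0064 +0.1081 +0.1040 = 0.2185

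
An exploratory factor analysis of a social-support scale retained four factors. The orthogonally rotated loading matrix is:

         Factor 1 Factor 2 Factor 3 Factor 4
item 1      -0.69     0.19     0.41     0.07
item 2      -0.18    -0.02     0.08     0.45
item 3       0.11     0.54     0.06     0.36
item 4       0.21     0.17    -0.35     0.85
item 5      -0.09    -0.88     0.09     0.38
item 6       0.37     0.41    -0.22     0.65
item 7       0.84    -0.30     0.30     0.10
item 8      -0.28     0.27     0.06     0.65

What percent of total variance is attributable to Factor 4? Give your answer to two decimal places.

25.74%

SS loadings for Factor 4 = 0.07² + 0.45² + 0.36² + 0.85² + 0.38² + 0.65² + 0.10² + 0.65² = 2.0589
With 8 standardized items, total variance = 8. Proportion = 2.0589/8 = 0.2574 → 25.74%.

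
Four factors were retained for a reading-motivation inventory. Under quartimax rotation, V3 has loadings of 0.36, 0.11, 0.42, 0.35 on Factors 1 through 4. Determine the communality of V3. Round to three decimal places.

0.441

h² = 0.36² + 0.11² + 0.42² + 0.35² = 0.1296 + 0.0121 + 0.1764 + 0.1225 = 0.4406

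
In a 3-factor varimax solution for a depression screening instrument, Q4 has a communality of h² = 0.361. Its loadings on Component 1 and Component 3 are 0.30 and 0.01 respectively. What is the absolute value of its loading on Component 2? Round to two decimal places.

0.52

Under orthogonal rotation h² = Σλ², so λ_Component 2² = h² − (0.0901) = 0.361 − 0.0901 = 0.2709.
|λ| = √0.2709 = 0.5205.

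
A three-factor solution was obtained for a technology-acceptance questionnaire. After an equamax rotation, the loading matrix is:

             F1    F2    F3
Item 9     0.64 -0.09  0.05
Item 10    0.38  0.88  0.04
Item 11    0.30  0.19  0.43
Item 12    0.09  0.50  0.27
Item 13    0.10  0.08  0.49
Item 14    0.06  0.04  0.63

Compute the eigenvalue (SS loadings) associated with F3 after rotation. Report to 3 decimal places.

SS loadings for F3 = 0.05² + 0.04² + 0.43² + 0.27² + 0.49² + 0.63² = 0.0025 + 0.0016 + 0.1849 + 0.0729 + 0.2401 + 0.3969 = 0.8989

0.899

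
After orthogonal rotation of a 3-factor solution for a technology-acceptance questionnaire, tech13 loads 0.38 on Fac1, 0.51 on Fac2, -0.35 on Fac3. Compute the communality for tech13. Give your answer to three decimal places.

h² = 0.38² + 0.51² + (-0.35)² = 0.1444 + 0.2601 + 0.1225 = 0.5270

0.527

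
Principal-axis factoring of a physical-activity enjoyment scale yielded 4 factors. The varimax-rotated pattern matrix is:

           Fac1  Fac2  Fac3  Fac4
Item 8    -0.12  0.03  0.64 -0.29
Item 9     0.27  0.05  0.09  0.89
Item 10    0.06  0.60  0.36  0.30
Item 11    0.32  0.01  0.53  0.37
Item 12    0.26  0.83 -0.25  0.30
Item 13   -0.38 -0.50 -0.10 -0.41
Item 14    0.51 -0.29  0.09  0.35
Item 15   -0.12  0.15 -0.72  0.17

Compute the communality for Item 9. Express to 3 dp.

h² = 0.27² + 0.05² + 0.09² + 0.89² = 0.0729 + 0.0025 + 0.0081 + 0.7921 = 0.8756

0.876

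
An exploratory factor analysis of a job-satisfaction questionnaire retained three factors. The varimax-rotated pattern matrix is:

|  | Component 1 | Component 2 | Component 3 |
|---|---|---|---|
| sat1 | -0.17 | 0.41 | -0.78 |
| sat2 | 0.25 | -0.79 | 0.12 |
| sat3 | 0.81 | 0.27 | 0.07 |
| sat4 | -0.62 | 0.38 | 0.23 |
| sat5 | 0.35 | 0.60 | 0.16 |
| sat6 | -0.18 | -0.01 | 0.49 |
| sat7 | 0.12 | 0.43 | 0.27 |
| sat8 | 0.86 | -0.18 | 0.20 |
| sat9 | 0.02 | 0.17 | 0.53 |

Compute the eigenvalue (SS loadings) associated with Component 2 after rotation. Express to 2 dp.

SS loadings for Component 2 = 0.41² + (-0.79)² + 0.27² + 0.38² + 0.60² + (-0.01)² + 0.43² + (-0.18)² + 0.17² = 0.1681 + 0.6241 + 0.0729 + 0.1444 + 0.3600 + 0.0001 + 0.1849 + 0.0324 + 0.0289 = 1.6158

1.62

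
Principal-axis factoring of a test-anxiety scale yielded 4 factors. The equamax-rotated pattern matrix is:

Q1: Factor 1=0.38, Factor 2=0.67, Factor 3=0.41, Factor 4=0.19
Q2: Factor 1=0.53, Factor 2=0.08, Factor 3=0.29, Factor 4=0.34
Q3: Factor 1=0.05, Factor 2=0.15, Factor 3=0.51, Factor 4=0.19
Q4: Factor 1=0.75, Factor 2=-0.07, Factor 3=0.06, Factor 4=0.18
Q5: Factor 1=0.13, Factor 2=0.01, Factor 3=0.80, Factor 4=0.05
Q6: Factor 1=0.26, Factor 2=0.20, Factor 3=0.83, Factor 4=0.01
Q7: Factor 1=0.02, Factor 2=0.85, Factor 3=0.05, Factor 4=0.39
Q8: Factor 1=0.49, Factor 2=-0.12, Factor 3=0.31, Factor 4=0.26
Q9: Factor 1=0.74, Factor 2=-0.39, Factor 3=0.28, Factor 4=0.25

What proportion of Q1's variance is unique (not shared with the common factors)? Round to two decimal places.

h² = 0.38² + 0.67² + 0.41² + 0.19² = 0.1444 + 0.4489 + 0.1681 + 0.0361 = 0.7975
Uniqueness u² = 1 − h² = 1 − 0.7975 = 0.2025

0.20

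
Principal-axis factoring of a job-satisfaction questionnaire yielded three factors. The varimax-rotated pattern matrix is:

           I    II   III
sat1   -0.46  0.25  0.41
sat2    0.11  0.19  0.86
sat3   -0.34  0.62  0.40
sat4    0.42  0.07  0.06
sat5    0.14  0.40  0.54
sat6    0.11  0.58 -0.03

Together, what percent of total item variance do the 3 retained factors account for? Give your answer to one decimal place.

SS loadings by factor: 0.5474, 0.9843, 1.3638; total = 2.8955.
Total variance with 6 standardized items is 6, so the solution explains 2.8955/6 = 0.4826 = 48.26%.

48.3%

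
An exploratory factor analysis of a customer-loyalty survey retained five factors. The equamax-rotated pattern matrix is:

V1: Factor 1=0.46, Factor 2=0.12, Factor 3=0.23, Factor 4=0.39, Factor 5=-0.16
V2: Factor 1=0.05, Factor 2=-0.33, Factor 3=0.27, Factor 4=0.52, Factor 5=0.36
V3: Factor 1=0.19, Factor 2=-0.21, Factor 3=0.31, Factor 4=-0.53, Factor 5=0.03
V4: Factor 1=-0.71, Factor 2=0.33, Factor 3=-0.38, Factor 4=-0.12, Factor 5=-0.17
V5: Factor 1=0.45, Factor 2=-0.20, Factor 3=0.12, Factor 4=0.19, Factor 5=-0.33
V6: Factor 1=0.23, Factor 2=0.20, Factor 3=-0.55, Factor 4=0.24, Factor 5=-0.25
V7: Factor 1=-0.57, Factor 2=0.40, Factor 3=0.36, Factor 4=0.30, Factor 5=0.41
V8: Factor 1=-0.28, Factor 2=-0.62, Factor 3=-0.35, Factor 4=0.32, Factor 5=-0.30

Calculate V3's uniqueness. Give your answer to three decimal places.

h² = 0.19² + (-0.21)² + 0.31² + (-0.53)² + 0.03² = 0.0361 + 0.0441 + 0.0961 + 0.2809 + 0.0009 = 0.4581
Uniqueness u² = 1 − h² = 1 − 0.4581 = 0.5419

0.542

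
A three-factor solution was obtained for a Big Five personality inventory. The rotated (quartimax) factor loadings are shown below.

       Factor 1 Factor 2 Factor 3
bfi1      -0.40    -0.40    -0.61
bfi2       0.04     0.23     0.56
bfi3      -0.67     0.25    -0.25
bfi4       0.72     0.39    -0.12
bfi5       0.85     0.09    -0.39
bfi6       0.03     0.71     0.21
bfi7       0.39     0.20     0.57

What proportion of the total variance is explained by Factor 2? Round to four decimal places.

SS loadings for Factor 2 = (-0.40)² + 0.23² + 0.25² + 0.39² + 0.09² + 0.71² + 0.20² = 0.9797
Proportion of variance = 0.9797 / 7 = 0.1400.

0.1400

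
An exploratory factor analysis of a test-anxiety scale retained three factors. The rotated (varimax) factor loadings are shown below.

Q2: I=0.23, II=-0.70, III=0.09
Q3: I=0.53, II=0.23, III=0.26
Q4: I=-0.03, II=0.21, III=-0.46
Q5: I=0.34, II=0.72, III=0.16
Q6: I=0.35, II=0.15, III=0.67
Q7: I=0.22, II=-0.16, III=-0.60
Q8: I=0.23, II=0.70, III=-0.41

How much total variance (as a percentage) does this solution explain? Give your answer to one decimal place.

51.5%

Communalities: 0.5510, 0.4014, 0.2566, 0.6596, 0.5939, 0.4340, 0.7110; Σh² = 3.6075.
Total variance with 7 standardized items is 7, so the solution explains 3.6075/7 = 0.5154 = 51.54%.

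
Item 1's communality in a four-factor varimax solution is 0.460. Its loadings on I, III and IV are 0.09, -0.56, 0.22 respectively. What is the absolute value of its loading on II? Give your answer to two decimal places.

0.30

Under orthogonal rotation h² = Σλ², so λ_II² = h² − (0.3701) = 0.460 − 0.3701 = 0.0899.
|λ| = √0.0899 = 0.2998.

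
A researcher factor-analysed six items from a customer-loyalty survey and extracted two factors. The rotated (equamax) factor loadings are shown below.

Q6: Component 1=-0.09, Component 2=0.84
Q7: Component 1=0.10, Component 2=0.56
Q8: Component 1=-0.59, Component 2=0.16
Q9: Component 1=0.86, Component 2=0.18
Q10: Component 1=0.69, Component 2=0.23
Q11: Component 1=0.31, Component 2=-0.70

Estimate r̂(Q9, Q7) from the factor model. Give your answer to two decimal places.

0.19

r̂ = Σ λ_i·λ_j across factors = (0.86)(0.10) + (0.18)(0.56)
  = +0.0860 +0.1008 = 0.1868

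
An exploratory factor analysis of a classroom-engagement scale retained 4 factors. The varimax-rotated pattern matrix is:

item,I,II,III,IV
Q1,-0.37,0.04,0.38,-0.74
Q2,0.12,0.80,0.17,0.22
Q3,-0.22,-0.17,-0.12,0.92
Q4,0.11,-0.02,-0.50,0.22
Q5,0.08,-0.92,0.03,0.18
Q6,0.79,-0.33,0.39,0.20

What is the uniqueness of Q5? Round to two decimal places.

0.11

h² = 0.08² + (-0.92)² + 0.03² + 0.18² = 0.0064 + 0.8464 + 0.0009 + 0.0324 = 0.8861
Uniqueness u² = 1 − h² = 1 − 0.8861 = 0.1139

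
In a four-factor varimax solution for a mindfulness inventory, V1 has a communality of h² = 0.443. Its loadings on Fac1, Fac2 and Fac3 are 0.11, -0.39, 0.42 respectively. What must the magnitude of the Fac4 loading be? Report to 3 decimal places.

Under orthogonal rotation h² = Σλ², so λ_Fac4² = h² − (0.3406) = 0.443 − 0.3406 = 0.1024.
|λ| = √0.1024 = 0.3200.

0.320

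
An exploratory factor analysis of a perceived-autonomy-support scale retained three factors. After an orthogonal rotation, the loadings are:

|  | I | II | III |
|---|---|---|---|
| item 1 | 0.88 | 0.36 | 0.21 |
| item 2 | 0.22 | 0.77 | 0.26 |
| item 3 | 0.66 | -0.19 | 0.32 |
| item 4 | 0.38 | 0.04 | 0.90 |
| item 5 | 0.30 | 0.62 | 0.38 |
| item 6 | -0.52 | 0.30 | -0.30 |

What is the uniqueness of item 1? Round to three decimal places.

h² = 0.88² + 0.36² + 0.21² = 0.7744 + 0.1296 + 0.0441 = 0.9481
Uniqueness u² = 1 − h² = 1 − 0.9481 = 0.0519

0.052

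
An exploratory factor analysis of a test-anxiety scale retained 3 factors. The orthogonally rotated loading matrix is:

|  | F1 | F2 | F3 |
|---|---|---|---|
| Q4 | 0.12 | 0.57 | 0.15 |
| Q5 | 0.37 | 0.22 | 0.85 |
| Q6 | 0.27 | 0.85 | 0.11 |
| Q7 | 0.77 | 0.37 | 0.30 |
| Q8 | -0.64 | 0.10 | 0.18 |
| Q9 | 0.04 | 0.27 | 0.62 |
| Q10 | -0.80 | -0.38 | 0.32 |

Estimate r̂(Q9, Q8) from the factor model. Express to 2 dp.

r̂ = Σ λ_i·λ_j across factors = (0.04)(-0.64) + (0.27)(0.10) + (0.62)(0.18)
  = -0.0256 +0.0270 +0.1116 = 0.1130

0.11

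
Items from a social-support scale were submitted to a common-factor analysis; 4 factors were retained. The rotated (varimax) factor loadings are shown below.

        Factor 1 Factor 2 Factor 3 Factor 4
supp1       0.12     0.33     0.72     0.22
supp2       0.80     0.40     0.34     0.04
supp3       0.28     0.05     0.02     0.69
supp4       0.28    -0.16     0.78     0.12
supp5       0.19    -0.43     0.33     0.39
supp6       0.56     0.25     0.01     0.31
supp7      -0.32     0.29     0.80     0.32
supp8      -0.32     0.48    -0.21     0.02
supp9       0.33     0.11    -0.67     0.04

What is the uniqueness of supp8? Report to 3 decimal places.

0.623

h² = (-0.32)² + 0.48² + (-0.21)² + 0.02² = 0.1024 + 0.2304 + 0.0441 + 0.0004 = 0.3773
Uniqueness u² = 1 − h² = 1 − 0.3773 = 0.6227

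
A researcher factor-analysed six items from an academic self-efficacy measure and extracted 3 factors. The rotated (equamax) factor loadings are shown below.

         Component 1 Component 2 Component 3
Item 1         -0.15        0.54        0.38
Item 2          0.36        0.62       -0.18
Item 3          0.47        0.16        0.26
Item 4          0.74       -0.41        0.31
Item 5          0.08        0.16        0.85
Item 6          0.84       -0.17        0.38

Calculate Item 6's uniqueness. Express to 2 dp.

h² = 0.84² + (-0.17)² + 0.38² = 0.7056 + 0.0289 + 0.1444 = 0.8789
Uniqueness u² = 1 − h² = 1 − 0.8789 = 0.1211

0.12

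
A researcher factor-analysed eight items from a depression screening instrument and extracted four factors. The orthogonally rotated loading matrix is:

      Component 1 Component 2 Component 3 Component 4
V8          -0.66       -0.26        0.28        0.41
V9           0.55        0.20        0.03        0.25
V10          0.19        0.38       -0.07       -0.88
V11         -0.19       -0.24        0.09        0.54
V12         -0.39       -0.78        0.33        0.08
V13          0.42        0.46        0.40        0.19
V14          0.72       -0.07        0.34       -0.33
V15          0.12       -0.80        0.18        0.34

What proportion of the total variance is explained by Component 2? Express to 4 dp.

SS loadings for Component 2 = (-0.26)² + 0.20² + 0.38² + (-0.24)² + (-0.78)² + 0.46² + (-0.07)² + (-0.80)² = 1.7745
Proportion of variance = 1.7745 / 8 = 0.2218.

0.2218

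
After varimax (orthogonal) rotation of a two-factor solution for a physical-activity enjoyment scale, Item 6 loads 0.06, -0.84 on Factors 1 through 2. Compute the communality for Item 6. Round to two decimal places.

h² = 0.06² + (-0.84)² = 0.0036 + 0.7056 = 0.7092

0.71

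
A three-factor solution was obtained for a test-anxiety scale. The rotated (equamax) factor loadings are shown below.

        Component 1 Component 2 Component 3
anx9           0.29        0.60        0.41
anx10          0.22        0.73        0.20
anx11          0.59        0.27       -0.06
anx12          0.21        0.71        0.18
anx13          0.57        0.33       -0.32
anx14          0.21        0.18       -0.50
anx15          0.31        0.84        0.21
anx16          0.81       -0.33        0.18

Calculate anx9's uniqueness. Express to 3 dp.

h² = 0.29² + 0.60² + 0.41² = 0.0841 + 0.3600 + 0.1681 = 0.6122
Uniqueness u² = 1 − h² = 1 − 0.6122 = 0.3878

0.388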